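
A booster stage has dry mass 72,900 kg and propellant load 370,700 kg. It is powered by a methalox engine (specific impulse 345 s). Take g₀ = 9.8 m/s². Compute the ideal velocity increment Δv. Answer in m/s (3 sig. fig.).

Δv ≈ 6110 m/s

v_e = Isp · g₀ = 345 × 9.8 = 3381.0 m/s.
m₀ = m_dry + m_prop = 72,900 + 370,700 = 443,600 kg.
Rocket equation: Δv = v_e · ln(m₀/m_f) = 3381.0 × ln(6.085) = 3381.0 × 1.8058 ≈ 6105.5 m/s.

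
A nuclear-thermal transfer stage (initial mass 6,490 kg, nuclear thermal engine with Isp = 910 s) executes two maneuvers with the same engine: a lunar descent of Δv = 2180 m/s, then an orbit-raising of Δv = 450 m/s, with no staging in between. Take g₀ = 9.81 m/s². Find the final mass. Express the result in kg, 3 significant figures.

final mass ≈ 4830 kg

v_e = Isp · g₀ = 910 × 9.81 = 8927.1 m/s.
After the first burn: m = 6490 × exp(−2180/8927.1) = 6490 × 0.78333 = 5,083.81 kg.
After the second burn: m = 5,083.81 × exp(−450/8927.1) = 5,083.81 × 0.95084 = 4,833.89 kg.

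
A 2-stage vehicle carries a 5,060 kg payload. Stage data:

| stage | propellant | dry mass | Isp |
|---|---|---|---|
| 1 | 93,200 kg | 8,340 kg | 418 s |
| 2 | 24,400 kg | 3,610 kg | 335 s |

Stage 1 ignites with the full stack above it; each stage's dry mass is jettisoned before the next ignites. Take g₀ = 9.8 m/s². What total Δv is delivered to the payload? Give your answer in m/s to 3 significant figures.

Ignition mass of stage 1 = 93,200+8,340 + 24,400+3,610 + 5,060 = 134,610 kg.
Stage 1: m₀ = 134,610 kg, m_f = 134,610 − 93,200 = 41,410 kg; Δv = 418×9.8×ln(3.251) = 4096.4×1.1789 ≈ 4829 m/s.
Stage 2: m₀ = 33,070 kg, m_f = 33,070 − 24,400 = 8,670 kg; Δv = 335×9.8×ln(3.814) = 3283.0×1.3388 ≈ 4395 m/s.
Total Δv = 4829 + 4395 = 9224 m/s.

Δv ≈ 9220 m/s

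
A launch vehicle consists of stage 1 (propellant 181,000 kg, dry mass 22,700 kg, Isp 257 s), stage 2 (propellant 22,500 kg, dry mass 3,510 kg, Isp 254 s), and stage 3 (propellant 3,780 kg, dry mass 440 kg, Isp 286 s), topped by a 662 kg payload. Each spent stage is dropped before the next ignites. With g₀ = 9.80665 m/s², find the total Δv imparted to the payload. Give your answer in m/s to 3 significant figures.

Ignition mass of stage 1 = 181,000+22,700 + 22,500+3,510 + 3,780+440 + 662 = 234,592 kg.
Stage 1: m₀ = 234,592 kg, m_f = 234,592 − 181,000 = 53,592 kg; Δv = 257×9.80665×ln(4.377) = 2520.3×1.4764 ≈ 3721 m/s.
Stage 2: m₀ = 30,892 kg, m_f = 30,892 − 22,500 = 8,392 kg; Δv = 254×9.80665×ln(3.681) = 2490.9×1.3032 ≈ 3246 m/s.
Stage 3: m₀ = 4,882 kg, m_f = 4,882 − 3,780 = 1,102 kg; Δv = 286×9.80665×ln(4.43) = 2804.7×1.4884 ≈ 4175 m/s.
Total Δv = 3721 + 3246 + 4175 = 11142 m/s.

Δv ≈ 11100 m/s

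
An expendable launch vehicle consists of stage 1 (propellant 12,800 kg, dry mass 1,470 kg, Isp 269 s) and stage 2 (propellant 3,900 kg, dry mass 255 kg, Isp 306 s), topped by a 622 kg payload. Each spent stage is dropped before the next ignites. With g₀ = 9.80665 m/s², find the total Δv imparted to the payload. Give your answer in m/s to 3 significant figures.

Δv ≈ 8030 m/s

Ignition mass of stage 1 = 12,800+1,470 + 3,900+255 + 622 = 19,047 kg.
Stage 1: m₀ = 19,047 kg, m_f = 19,047 − 12,800 = 6,247 kg; Δv = 269×9.80665×ln(3.049) = 2638.0×1.1148 ≈ 2941 m/s.
Stage 2: m₀ = 4,777 kg, m_f = 4,777 − 3,900 = 877 kg; Δv = 306×9.80665×ln(5.447) = 3000.8×1.6951 ≈ 5087 m/s.
Total Δv = 2941 + 5087 = 8028 m/s.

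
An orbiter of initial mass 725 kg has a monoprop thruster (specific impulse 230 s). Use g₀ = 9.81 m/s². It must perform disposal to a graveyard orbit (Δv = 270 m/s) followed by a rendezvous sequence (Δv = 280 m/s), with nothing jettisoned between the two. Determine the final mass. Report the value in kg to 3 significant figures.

v_e = Isp · g₀ = 230 × 9.81 = 2256.3 m/s.
After the first burn: m = 725 × exp(−270/2256.3) = 725 × 0.88722 = 643.235 kg.
After the second burn: m = 643.235 × exp(−280/2256.3) = 643.235 × 0.88329 = 568.163 kg.

final mass ≈ 568 kg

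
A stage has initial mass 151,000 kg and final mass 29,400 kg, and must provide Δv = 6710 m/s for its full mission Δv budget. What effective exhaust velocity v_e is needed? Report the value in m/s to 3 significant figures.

v_e ≈ 4100 m/s

ln(m₀/m_f) = ln(151000/29400) = ln(5.136) = 1.6363.
v_e = Δv / ln(m₀/m_f) = 6710 / 1.6363 = 4100.8 m/s.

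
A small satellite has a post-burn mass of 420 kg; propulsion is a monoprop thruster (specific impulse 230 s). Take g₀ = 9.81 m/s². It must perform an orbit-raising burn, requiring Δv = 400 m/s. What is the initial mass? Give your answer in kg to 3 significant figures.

initial mass ≈ 501 kg

v_e = Isp · g₀ = 230 × 9.81 = 2256.3 m/s.
Using Δv = v_e ln(m₀/m_f): m₀/m_f = exp(Δv / v_e) = exp(400 / 2256.3) = exp(0.1773) = 1.1940.
m₀ = m_f × 1.1940 = 420 × 1.1940 = 501.48 kg.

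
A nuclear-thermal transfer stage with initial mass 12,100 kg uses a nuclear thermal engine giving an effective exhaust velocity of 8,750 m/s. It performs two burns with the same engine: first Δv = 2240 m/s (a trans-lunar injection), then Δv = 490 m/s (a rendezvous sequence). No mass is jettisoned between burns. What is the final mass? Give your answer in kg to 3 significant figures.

final mass ≈ 8860 kg

After the first burn: m = 12100 × exp(−2240/8750.0) = 12100 × 0.77414 = 9,367.09 kg.
After the second burn: m = 9,367.09 × exp(−490/8750.0) = 9,367.09 × 0.94554 = 8,856.96 kg.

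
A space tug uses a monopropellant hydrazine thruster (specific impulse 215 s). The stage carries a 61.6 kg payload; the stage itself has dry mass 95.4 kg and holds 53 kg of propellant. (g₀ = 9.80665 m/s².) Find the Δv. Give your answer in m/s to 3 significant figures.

v_e = Isp · g₀ = 215 × 9.80665 = 2108.4 m/s.
m₀ = payload + dry + propellant = 61.6 + 95.4 + 53 = 210 kg.
m_f = payload + dry = 61.6 + 95.4 = 157 kg.
Using Δv = v_e ln(m₀/m_f): Δv = v_e · ln(m₀/m_f) = 2108.4 × ln(1.338) = 2108.4 × 0.2909 ≈ 613.3 m/s.

Δv ≈ 613 m/s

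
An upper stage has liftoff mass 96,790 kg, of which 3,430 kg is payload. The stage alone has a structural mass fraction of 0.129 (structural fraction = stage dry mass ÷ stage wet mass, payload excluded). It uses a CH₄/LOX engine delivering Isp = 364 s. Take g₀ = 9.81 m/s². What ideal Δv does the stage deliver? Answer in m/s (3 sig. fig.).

Stage wet mass = m₀ − payload = 96,790 − 3,430 = 93,360 kg.
Stage dry mass = ε × stage wet mass = 0.129 × 93,360 = 12,043.4 kg.
Burnout mass m_f = stage dry + payload = 12,043.4 + 3,430 = 15,473.4 kg.
v_e = Isp · g₀ = 364 × 9.81 = 3570.8 m/s.
Δv = v_e · ln(96,790/15,473.4) = 3570.8 × ln(6.255) = 3570.8 × 1.8334 ≈ 6547 m/s.

Δv ≈ 6550 m/s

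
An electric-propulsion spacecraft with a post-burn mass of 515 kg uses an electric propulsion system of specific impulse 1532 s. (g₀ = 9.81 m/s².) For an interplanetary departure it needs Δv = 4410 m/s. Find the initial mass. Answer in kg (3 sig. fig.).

initial mass ≈ 691 kg

v_e = Isp · g₀ = 1532 × 9.81 = 15028.9 m/s.
m₀/m_f = exp(Δv / v_e) = exp(4410 / 15028.9) = exp(0.2934) = 1.3410.
m₀ = m_f × 1.3410 = 515 × 1.3410 = 690.615 kg.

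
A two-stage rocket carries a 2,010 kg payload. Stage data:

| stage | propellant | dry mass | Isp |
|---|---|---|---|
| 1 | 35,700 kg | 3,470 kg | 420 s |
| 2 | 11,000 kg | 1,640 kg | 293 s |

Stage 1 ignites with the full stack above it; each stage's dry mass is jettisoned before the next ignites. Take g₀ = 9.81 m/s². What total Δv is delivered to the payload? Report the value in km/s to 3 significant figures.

Δv ≈ 8.48 km/s

Ignition mass of stage 1 = 35,700+3,470 + 11,000+1,640 + 2,010 = 53,820 kg.
Stage 1: m₀ = 53,820 kg, m_f = 53,820 − 35,700 = 18,120 kg; Δv = 420×9.81×ln(2.97) = 4120.2×1.0886 ≈ 4485 m/s.
Stage 2: m₀ = 14,650 kg, m_f = 14,650 − 11,000 = 3,650 kg; Δv = 293×9.81×ln(4.014) = 2874.3×1.3897 ≈ 3994 m/s.
Total Δv = 4485 + 3994 = 8479 m/s.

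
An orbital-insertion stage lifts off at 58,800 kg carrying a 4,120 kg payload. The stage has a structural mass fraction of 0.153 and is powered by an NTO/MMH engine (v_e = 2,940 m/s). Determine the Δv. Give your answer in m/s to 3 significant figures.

Stage wet mass = m₀ − payload = 58,800 − 4,120 = 54,680 kg.
Stage dry mass = ε × stage wet mass = 0.153 × 54,680 = 8,366.04 kg.
Burnout mass m_f = stage dry + payload = 8,366.04 + 4,120 = 12,486.04 kg.
By the Tsiolkovsky rocket equation, Δv = v_e · ln(58,800/12,486.04) = 2940.0 × ln(4.709) = 2940.0 × 1.5495 ≈ 4556 m/s.

Δv ≈ 4560 m/s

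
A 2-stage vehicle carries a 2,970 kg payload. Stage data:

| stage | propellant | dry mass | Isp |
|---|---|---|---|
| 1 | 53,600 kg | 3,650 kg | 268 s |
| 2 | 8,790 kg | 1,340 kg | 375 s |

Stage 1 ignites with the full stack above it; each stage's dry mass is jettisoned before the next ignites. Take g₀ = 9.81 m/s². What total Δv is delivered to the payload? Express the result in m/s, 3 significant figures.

Δv ≈ 7860 m/s

Ignition mass of stage 1 = 53,600+3,650 + 8,790+1,340 + 2,970 = 70,350 kg.
Stage 1: m₀ = 70,350 kg, m_f = 70,350 − 53,600 = 16,750 kg; Δv = 268×9.81×ln(4.2) = 2629.1×1.4351 ≈ 3773 m/s.
Stage 2: m₀ = 13,100 kg, m_f = 13,100 − 8,790 = 4,310 kg; Δv = 375×9.81×ln(3.039) = 3678.8×1.1117 ≈ 4090 m/s.
Total Δv = 3773 + 4090 = 7863 m/s.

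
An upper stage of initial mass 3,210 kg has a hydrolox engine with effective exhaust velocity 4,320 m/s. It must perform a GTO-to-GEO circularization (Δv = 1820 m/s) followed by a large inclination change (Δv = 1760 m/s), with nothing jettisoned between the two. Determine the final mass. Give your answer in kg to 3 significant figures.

final mass ≈ 1400 kg

After the first burn: m = 3210 × exp(−1820/4320.0) = 3210 × 0.65620 = 2,106.4 kg.
After the second burn: m = 2,106.4 × exp(−1760/4320.0) = 2,106.4 × 0.66537 = 1,401.54 kg.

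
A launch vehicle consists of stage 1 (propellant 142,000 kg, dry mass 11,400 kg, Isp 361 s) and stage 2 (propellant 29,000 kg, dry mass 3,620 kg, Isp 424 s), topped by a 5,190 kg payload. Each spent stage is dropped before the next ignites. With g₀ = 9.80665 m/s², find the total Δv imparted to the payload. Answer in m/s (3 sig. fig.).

Ignition mass of stage 1 = 142,000+11,400 + 29,000+3,620 + 5,190 = 191,210 kg.
Stage 1: m₀ = 191,210 kg, m_f = 191,210 − 142,000 = 49,210 kg; Δv = 361×9.80665×ln(3.886) = 3540.2×1.3573 ≈ 4805 m/s.
Stage 2: m₀ = 37,810 kg, m_f = 37,810 − 29,000 = 8,810 kg; Δv = 424×9.80665×ln(4.292) = 4158.0×1.4567 ≈ 6057 m/s.
Total Δv = 4805 + 6057 = 10862 m/s.

Δv ≈ 10900 m/s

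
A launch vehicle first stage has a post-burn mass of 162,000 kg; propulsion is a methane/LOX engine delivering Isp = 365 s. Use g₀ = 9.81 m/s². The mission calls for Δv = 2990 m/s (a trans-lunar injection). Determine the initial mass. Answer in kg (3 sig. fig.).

v_e = Isp · g₀ = 365 × 9.81 = 3580.7 m/s.
m₀/m_f = exp(Δv / v_e) = exp(2990 / 3580.7) = exp(0.8350) = 2.3049.
m₀ = m_f × 2.3049 = 162,000 × 2.3049 = 373,394 kg.

initial mass ≈ 373000 kg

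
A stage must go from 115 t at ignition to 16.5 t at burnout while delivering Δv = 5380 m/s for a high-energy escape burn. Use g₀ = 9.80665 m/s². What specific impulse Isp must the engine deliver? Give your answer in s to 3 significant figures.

Isp ≈ 283 s

ln(m₀/m_f) = ln(115000/16500) = ln(6.97) = 1.9416.
By the Tsiolkovsky rocket equation, v_e = Δv / ln(m₀/m_f) = 5380 / 1.9416 = 2771.0 m/s.
Isp = v_e / g₀ = 2771.0 / 9.80665 = 282.6 s.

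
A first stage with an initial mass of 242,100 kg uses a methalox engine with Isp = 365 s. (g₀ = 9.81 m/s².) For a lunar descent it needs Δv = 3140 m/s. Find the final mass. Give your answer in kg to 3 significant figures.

v_e = Isp · g₀ = 365 × 9.81 = 3580.7 m/s.
Rocket equation: m₀/m_f = exp(Δv / v_e) = exp(3140 / 3580.7) = exp(0.8769) = 2.4035.
m_f = m₀ / 2.4035 = 242,100 / 2.4035 = 100,728 kg.

final mass ≈ 101000 kg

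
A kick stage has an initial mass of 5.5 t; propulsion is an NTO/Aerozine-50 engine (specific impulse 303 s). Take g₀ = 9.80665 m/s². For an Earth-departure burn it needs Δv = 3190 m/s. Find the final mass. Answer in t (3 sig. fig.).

v_e = Isp · g₀ = 303 × 9.80665 = 2971.4 m/s.
m₀/m_f = exp(Δv / v_e) = exp(3190 / 2971.4) = exp(1.0736) = 2.9258.
m_f = m₀ / 2.9258 = 5.5 / 2.9258 = 1.87983 t.

final mass ≈ 1.88 t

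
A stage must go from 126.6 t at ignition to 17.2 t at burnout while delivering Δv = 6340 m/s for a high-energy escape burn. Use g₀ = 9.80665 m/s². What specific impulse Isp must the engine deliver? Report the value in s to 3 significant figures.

ln(m₀/m_f) = ln(126600/17200) = ln(7.36) = 1.9961.
v_e = Δv / ln(m₀/m_f) = 6340 / 1.9961 = 3176.2 m/s.
Isp = v_e / g₀ = 3176.2 / 9.80665 = 323.9 s.

Isp ≈ 324 s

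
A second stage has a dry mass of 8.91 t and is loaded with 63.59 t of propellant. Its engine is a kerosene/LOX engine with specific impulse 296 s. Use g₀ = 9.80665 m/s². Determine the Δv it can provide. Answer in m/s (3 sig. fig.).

v_e = Isp · g₀ = 296 × 9.80665 = 2902.8 m/s.
m₀ = m_dry + m_prop = 8.91 + 63.59 = 72.5 t.
Rocket equation: Δv = v_e · ln(m₀/m_f) = 2902.8 × ln(8.137) = 2902.8 × 2.0964 ≈ 6085.4 m/s.

Δv ≈ 6090 m/s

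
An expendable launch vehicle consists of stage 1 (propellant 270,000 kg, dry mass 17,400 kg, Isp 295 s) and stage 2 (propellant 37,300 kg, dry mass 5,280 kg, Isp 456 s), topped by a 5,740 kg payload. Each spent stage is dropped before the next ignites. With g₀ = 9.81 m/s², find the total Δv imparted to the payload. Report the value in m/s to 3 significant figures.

Ignition mass of stage 1 = 270,000+17,400 + 37,300+5,280 + 5,740 = 335,720 kg.
Stage 1: m₀ = 335,720 kg, m_f = 335,720 − 270,000 = 65,720 kg; Δv = 295×9.81×ln(5.108) = 2894.0×1.6309 ≈ 4720 m/s.
Stage 2: m₀ = 48,320 kg, m_f = 48,320 − 37,300 = 11,020 kg; Δv = 456×9.81×ln(4.385) = 4473.4×1.4781 ≈ 6612 m/s.
Total Δv = 4720 + 6612 = 11332 m/s.

Δv ≈ 11300 m/s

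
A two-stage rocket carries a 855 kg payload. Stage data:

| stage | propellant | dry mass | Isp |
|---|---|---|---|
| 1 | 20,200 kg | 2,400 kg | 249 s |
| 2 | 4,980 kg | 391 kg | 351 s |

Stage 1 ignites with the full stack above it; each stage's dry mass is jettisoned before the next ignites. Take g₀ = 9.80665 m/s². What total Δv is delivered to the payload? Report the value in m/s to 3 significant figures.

Ignition mass of stage 1 = 20,200+2,400 + 4,980+391 + 855 = 28,826 kg.
Stage 1: m₀ = 28,826 kg, m_f = 28,826 − 20,200 = 8,626 kg; Δv = 249×9.80665×ln(3.342) = 2441.9×1.2065 ≈ 2946 m/s.
Stage 2: m₀ = 6,226 kg, m_f = 6,226 − 4,980 = 1,246 kg; Δv = 351×9.80665×ln(4.997) = 3442.1×1.6088 ≈ 5538 m/s.
Total Δv = 2946 + 5538 = 8484 m/s.

Δv ≈ 8480 m/s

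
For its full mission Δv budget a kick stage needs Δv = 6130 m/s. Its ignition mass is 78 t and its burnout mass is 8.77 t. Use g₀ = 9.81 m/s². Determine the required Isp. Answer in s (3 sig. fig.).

ln(m₀/m_f) = ln(78000/8770) = ln(8.894) = 2.1854.
v_e = Δv / ln(m₀/m_f) = 6130 / 2.1854 = 2805.0 m/s.
Isp = v_e / g₀ = 2805.0 / 9.81 = 285.9 s.

Isp ≈ 286 s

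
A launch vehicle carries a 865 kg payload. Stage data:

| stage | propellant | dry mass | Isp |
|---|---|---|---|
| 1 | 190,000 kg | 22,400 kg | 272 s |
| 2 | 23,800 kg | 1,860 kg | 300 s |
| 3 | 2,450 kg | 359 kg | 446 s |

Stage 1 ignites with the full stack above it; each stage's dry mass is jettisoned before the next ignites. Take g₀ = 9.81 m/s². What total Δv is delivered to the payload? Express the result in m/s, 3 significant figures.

Ignition mass of stage 1 = 190,000+22,400 + 23,800+1,860 + 2,450+359 + 865 = 241,734 kg.
Stage 1: m₀ = 241,734 kg, m_f = 241,734 − 190,000 = 51,734 kg; Δv = 272×9.81×ln(4.673) = 2668.3×1.5417 ≈ 4114 m/s.
Stage 2: m₀ = 29,334 kg, m_f = 29,334 − 23,800 = 5,534 kg; Δv = 300×9.81×ln(5.301) = 2943.0×1.6678 ≈ 4908 m/s.
Stage 3: m₀ = 3,674 kg, m_f = 3,674 − 2,450 = 1,224 kg; Δv = 446×9.81×ln(3.002) = 4375.3×1.0992 ≈ 4809 m/s.
Total Δv = 4114 + 4908 + 4809 = 13831 m/s.

Δv ≈ 13800 m/s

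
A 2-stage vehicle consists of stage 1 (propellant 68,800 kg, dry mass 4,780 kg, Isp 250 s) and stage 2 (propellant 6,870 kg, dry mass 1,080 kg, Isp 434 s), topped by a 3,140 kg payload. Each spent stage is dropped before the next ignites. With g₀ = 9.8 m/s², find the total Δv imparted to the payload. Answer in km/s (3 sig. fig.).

Ignition mass of stage 1 = 68,800+4,780 + 6,870+1,080 + 3,140 = 84,670 kg.
Stage 1: m₀ = 84,670 kg, m_f = 84,670 − 68,800 = 15,870 kg; Δv = 250×9.8×ln(5.335) = 2450.0×1.6743 ≈ 4102 m/s.
Stage 2: m₀ = 11,090 kg, m_f = 11,090 − 6,870 = 4,220 kg; Δv = 434×9.8×ln(2.628) = 4253.2×0.9662 ≈ 4109 m/s.
Total Δv = 4102 + 4109 = 8211 m/s.

Δv ≈ 8.21 km/s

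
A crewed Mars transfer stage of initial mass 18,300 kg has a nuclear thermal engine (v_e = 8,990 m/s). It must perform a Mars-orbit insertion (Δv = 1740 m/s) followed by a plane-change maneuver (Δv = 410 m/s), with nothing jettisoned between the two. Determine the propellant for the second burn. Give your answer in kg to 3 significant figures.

After the first burn: m = 18300 × exp(−1740/8990.0) = 18300 × 0.82403 = 15,079.7 kg.
After the second burn: m = 15,079.7 × exp(−410/8990.0) = 15,079.7 × 0.95542 = 14,407.4 kg.
Second-burn propellant = 15,079.7 − 14,407.4 = 672.3 kg.

propellant for the second burn ≈ 672 kg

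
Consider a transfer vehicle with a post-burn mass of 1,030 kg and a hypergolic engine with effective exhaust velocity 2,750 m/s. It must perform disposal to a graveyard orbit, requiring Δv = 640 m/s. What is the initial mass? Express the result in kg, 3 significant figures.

initial mass ≈ 1300 kg

m₀/m_f = exp(Δv / v_e) = exp(640 / 2750.0) = exp(0.2327) = 1.2620.
m₀ = m_f × 1.2620 = 1,030 × 1.2620 = 1,299.86 kg.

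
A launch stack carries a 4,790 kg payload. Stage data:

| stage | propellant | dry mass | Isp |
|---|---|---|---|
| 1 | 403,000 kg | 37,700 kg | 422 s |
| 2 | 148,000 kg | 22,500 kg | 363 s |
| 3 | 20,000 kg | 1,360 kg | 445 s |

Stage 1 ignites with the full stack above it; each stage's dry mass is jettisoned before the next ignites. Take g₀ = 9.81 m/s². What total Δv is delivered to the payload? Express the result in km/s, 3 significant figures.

Ignition mass of stage 1 = 403,000+37,700 + 148,000+22,500 + 20,000+1,360 + 4,790 = 637,350 kg.
Stage 1: m₀ = 637,350 kg, m_f = 637,350 − 403,000 = 234,350 kg; Δv = 422×9.81×ln(2.72) = 4139.8×1.0005 ≈ 4142 m/s.
Stage 2: m₀ = 196,650 kg, m_f = 196,650 − 148,000 = 48,650 kg; Δv = 363×9.81×ln(4.042) = 3561.0×1.3968 ≈ 4974 m/s.
Stage 3: m₀ = 26,150 kg, m_f = 26,150 − 20,000 = 6,150 kg; Δv = 445×9.81×ln(4.252) = 4365.4×1.4474 ≈ 6319 m/s.
Total Δv = 4142 + 4974 + 6319 = 15435 m/s.

Δv ≈ 15.4 km/s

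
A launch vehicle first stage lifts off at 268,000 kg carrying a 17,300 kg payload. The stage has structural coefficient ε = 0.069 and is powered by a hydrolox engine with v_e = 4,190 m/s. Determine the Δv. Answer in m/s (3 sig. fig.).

Δv ≈ 8580 m/s

Stage wet mass = m₀ − payload = 268,000 − 17,300 = 250,700 kg.
Stage dry mass = ε × stage wet mass = 0.069 × 250,700 = 17,298.3 kg.
Burnout mass m_f = stage dry + payload = 17,298.3 + 17,300 = 34,598.3 kg.
Using Δv = v_e ln(m₀/m_f): Δv = v_e · ln(268,000/34,598.3) = 4190.0 × ln(7.746) = 4190.0 × 2.0472 ≈ 8578 m/s.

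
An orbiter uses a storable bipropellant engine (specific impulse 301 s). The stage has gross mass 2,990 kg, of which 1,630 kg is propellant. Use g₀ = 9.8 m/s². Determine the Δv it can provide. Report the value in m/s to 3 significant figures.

v_e = Isp · g₀ = 301 × 9.8 = 2949.8 m/s.
m_f = m₀ − m_prop = 2,990 − 1,630 = 1,360 kg.
From the ideal rocket equation, Δv = v_e · ln(m₀/m_f) = 2949.8 × ln(2.199) = 2949.8 × 0.7878 ≈ 2323.8 m/s.

Δv ≈ 2320 m/s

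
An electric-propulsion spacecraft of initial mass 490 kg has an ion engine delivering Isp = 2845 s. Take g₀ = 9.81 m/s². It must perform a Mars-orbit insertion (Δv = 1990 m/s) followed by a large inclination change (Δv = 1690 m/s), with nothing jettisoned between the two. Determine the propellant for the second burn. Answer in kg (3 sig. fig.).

propellant for the second burn ≈ 26.8 kg

v_e = Isp · g₀ = 2845 × 9.81 = 27909.5 m/s.
After the first burn: m = 490 × exp(−1990/27909.5) = 490 × 0.93118 = 456.278 kg.
After the second burn: m = 456.278 × exp(−1690/27909.5) = 456.278 × 0.94124 = 429.467 kg.
Second-burn propellant = 456.278 − 429.467 = 26.811 kg.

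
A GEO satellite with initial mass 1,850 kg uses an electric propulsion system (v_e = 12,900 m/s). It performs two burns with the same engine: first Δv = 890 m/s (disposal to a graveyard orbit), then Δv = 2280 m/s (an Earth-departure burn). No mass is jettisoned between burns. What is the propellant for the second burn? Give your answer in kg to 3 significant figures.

propellant for the second burn ≈ 280 kg

After the first burn: m = 1850 × exp(−890/12900.0) = 1850 × 0.93333 = 1,726.66 kg.
After the second burn: m = 1,726.66 × exp(−2280/12900.0) = 1,726.66 × 0.83799 = 1,446.92 kg.
Second-burn propellant = 1,726.66 − 1,446.92 = 279.74 kg.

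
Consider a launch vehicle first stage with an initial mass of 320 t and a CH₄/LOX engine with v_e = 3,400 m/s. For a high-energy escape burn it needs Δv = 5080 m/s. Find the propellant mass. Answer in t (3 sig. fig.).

propellant mass ≈ 248 t

From the ideal rocket equation, m₀/m_f = exp(Δv / v_e) = exp(5080 / 3400.0) = exp(1.4941) = 4.4554.
m_f = 320 / 4.4554 = 71.823 t, so propellant = m₀ − m_f = 320 − 71.823 = 248.177 t.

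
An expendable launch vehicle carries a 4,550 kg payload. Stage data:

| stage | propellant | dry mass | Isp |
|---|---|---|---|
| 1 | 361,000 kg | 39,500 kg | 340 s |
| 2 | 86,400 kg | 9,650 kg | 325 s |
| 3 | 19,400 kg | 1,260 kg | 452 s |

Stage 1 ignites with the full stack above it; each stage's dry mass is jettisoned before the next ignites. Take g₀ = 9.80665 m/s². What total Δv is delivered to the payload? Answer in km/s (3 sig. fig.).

Ignition mass of stage 1 = 361,000+39,500 + 86,400+9,650 + 19,400+1,260 + 4,550 = 521,760 kg.
Stage 1: m₀ = 521,760 kg, m_f = 521,760 − 361,000 = 160,760 kg; Δv = 340×9.80665×ln(3.246) = 3334.3×1.1773 ≈ 3925 m/s.
Stage 2: m₀ = 121,260 kg, m_f = 121,260 − 86,400 = 34,860 kg; Δv = 325×9.80665×ln(3.478) = 3187.2×1.2466 ≈ 3973 m/s.
Stage 3: m₀ = 25,210 kg, m_f = 25,210 − 19,400 = 5,810 kg; Δv = 452×9.80665×ln(4.339) = 4432.6×1.4677 ≈ 6506 m/s.
Total Δv = 3925 + 3973 + 6506 = 14404 m/s.

Δv ≈ 14.4 km/s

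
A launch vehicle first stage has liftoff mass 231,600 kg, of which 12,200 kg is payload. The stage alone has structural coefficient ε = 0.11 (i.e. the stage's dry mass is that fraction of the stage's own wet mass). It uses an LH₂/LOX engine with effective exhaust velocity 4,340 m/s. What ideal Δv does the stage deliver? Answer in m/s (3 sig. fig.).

Δv ≈ 8040 m/s

Stage wet mass = m₀ − payload = 231,600 − 12,200 = 219,400 kg.
Stage dry mass = ε × stage wet mass = 0.11 × 219,400 = 24,134 kg.
Burnout mass m_f = stage dry + payload = 24,134 + 12,200 = 36,334 kg.
From the ideal rocket equation, Δv = v_e · ln(231,600/36,334) = 4340.0 × ln(6.374) = 4340.0 × 1.8523 ≈ 8039 m/s.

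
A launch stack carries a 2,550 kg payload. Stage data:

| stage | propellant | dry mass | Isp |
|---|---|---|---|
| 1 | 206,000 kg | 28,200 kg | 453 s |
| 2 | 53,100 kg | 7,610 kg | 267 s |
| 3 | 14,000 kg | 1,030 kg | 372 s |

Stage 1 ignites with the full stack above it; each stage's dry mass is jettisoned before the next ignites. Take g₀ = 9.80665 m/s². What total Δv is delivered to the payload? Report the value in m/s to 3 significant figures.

Δv ≈ 13600 m/s

Ignition mass of stage 1 = 206,000+28,200 + 53,100+7,610 + 14,000+1,030 + 2,550 = 312,490 kg.
Stage 1: m₀ = 312,490 kg, m_f = 312,490 − 206,000 = 106,490 kg; Δv = 453×9.80665×ln(2.934) = 4442.4×1.0765 ≈ 4782 m/s.
Stage 2: m₀ = 78,290 kg, m_f = 78,290 − 53,100 = 25,190 kg; Δv = 267×9.80665×ln(3.108) = 2618.4×1.1340 ≈ 2969 m/s.
Stage 3: m₀ = 17,580 kg, m_f = 17,580 − 14,000 = 3,580 kg; Δv = 372×9.80665×ln(4.911) = 3648.1×1.5914 ≈ 5806 m/s.
Total Δv = 4782 + 2969 + 5806 = 13557 m/s.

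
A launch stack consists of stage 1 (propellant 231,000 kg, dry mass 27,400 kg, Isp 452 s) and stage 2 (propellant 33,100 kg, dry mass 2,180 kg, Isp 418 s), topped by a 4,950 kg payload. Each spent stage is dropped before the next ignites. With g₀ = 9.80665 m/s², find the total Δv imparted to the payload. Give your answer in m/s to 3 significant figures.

Δv ≈ 13700 m/s

Ignition mass of stage 1 = 231,000+27,400 + 33,100+2,180 + 4,950 = 298,630 kg.
Stage 1: m₀ = 298,630 kg, m_f = 298,630 − 231,000 = 67,630 kg; Δv = 452×9.80665×ln(4.416) = 4432.6×1.4852 ≈ 6583 m/s.
Stage 2: m₀ = 40,230 kg, m_f = 40,230 − 33,100 = 7,130 kg; Δv = 418×9.80665×ln(5.642) = 4099.2×1.7303 ≈ 7093 m/s.
Total Δv = 6583 + 7093 = 13676 m/s.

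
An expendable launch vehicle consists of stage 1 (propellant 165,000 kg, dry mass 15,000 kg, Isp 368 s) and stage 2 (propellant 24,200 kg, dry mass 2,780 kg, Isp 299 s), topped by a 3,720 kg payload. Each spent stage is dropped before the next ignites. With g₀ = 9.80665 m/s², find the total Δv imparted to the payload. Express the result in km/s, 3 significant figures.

Ignition mass of stage 1 = 165,000+15,000 + 24,200+2,780 + 3,720 = 210,700 kg.
Stage 1: m₀ = 210,700 kg, m_f = 210,700 − 165,000 = 45,700 kg; Δv = 368×9.80665×ln(4.611) = 3608.8×1.5283 ≈ 5516 m/s.
Stage 2: m₀ = 30,700 kg, m_f = 30,700 − 24,200 = 6,500 kg; Δv = 299×9.80665×ln(4.723) = 2932.2×1.5525 ≈ 4552 m/s.
Total Δv = 5516 + 4552 = 10068 m/s.

Δv ≈ 10.1 km/s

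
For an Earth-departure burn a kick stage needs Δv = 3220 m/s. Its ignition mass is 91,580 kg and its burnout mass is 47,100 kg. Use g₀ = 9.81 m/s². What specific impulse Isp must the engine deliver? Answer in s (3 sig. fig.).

Isp ≈ 494 s

ln(m₀/m_f) = ln(91580/47100) = ln(1.944) = 0.6649.
v_e = Δv / ln(m₀/m_f) = 3220 / 0.6649 = 4842.5 m/s.
Isp = v_e / g₀ = 4842.5 / 9.81 = 493.6 s.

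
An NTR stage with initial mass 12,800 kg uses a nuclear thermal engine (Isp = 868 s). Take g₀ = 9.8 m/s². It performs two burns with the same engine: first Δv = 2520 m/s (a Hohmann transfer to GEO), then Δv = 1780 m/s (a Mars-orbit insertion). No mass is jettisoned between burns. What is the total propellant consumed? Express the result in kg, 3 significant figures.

v_e = Isp · g₀ = 868 × 9.8 = 8506.4 m/s.
After the first burn: m = 12800 × exp(−2520/8506.4) = 12800 × 0.74360 = 9,518.08 kg.
After the second burn: m = 9,518.08 × exp(−1780/8506.4) = 9,518.08 × 0.81119 = 7,720.97 kg.
Total propellant = m₀ − m_final = 12800 − 7,720.97 = 5,079.03 kg.

total propellant consumed ≈ 5080 kg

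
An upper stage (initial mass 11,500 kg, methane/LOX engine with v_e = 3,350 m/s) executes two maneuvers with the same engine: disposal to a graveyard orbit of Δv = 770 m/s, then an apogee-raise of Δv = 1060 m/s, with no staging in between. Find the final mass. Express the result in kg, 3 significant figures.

final mass ≈ 6660 kg

After the first burn: m = 11500 × exp(−770/3350.0) = 11500 × 0.79465 = 9,138.48 kg.
After the second burn: m = 9,138.48 × exp(−1060/3350.0) = 9,138.48 × 0.72875 = 6,659.67 kg.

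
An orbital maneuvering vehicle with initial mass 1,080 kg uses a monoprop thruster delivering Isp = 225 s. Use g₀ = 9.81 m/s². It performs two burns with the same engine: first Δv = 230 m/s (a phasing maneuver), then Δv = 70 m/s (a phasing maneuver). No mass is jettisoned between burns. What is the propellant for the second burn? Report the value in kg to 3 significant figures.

propellant for the second burn ≈ 30.4 kg

v_e = Isp · g₀ = 225 × 9.81 = 2207.2 m/s.
After the first burn: m = 1080 × exp(−230/2207.2) = 1080 × 0.90104 = 973.123 kg.
After the second burn: m = 973.123 × exp(−70/2207.2) = 973.123 × 0.96878 = 942.742 kg.
Second-burn propellant = 973.123 − 942.742 = 30.381 kg.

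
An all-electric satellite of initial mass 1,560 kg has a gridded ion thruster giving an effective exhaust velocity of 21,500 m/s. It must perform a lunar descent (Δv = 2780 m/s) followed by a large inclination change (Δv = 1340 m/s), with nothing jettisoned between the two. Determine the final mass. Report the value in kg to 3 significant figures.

After the first burn: m = 1560 × exp(−2780/21500.0) = 1560 × 0.87871 = 1,370.79 kg.
After the second burn: m = 1,370.79 × exp(−1340/21500.0) = 1,370.79 × 0.93958 = 1,287.97 kg.

final mass ≈ 1290 kg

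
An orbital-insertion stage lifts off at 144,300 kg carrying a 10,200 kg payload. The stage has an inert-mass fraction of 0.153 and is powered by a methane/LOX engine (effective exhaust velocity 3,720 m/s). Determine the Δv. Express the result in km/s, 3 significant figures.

Δv ≈ 5.76 km/s

Stage wet mass = m₀ − payload = 144,300 − 10,200 = 134,100 kg.
Stage dry mass = ε × stage wet mass = 0.153 × 134,100 = 20,517.3 kg.
Burnout mass m_f = stage dry + payload = 20,517.3 + 10,200 = 30,717.3 kg.
From the ideal rocket equation, Δv = v_e · ln(144,300/30,717.3) = 3720.0 × ln(4.698) = 3720.0 × 1.5471 ≈ 5755 m/s.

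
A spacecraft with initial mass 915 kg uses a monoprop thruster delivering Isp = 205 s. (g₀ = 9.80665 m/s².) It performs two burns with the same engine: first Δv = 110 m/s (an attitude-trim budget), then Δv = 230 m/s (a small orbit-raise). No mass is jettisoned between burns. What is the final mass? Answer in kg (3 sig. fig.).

final mass ≈ 773 kg

v_e = Isp · g₀ = 205 × 9.80665 = 2010.4 m/s.
After the first burn: m = 915 × exp(−110/2010.4) = 915 × 0.94675 = 866.276 kg.
After the second burn: m = 866.276 × exp(−230/2010.4) = 866.276 × 0.89189 = 772.623 kg.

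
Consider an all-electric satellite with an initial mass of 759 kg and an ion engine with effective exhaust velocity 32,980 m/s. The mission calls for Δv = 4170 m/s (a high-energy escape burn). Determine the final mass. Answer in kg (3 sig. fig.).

From the ideal rocket equation, m₀/m_f = exp(Δv / v_e) = exp(4170 / 32980.0) = exp(0.1264) = 1.1348.
m_f = m₀ / 1.1348 = 759 / 1.1348 = 668.84 kg.

final mass ≈ 669 kg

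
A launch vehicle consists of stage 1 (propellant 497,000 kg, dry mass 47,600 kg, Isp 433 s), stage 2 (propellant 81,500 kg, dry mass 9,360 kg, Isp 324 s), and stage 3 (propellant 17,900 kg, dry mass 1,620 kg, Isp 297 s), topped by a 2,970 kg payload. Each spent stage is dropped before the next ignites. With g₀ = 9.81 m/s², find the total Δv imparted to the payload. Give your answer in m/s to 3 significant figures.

Δv ≈ 14600 m/s

Ignition mass of stage 1 = 497,000+47,600 + 81,500+9,360 + 17,900+1,620 + 2,970 = 657,950 kg.
Stage 1: m₀ = 657,950 kg, m_f = 657,950 − 497,000 = 160,950 kg; Δv = 433×9.81×ln(4.088) = 4247.7×1.4080 ≈ 5981 m/s.
Stage 2: m₀ = 113,350 kg, m_f = 113,350 − 81,500 = 31,850 kg; Δv = 324×9.81×ln(3.559) = 3178.4×1.2694 ≈ 4035 m/s.
Stage 3: m₀ = 22,490 kg, m_f = 22,490 − 17,900 = 4,590 kg; Δv = 297×9.81×ln(4.9) = 2913.6×1.5892 ≈ 4630 m/s.
Total Δv = 5981 + 4035 + 4630 = 14646 m/s.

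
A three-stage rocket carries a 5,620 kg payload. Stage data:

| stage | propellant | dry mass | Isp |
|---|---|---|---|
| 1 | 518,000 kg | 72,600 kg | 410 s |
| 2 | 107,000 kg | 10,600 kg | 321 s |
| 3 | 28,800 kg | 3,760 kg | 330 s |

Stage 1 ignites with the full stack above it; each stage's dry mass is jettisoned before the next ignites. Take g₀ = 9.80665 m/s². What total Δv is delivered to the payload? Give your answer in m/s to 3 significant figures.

Ignition mass of stage 1 = 518,000+72,600 + 107,000+10,600 + 28,800+3,760 + 5,620 = 746,380 kg.
Stage 1: m₀ = 746,380 kg, m_f = 746,380 − 518,000 = 228,380 kg; Δv = 410×9.80665×ln(3.268) = 4020.7×1.1842 ≈ 4761 m/s.
Stage 2: m₀ = 155,780 kg, m_f = 155,780 − 107,000 = 48,780 kg; Δv = 321×9.80665×ln(3.194) = 3147.9×1.1611 ≈ 3655 m/s.
Stage 3: m₀ = 38,180 kg, m_f = 38,180 − 28,800 = 9,380 kg; Δv = 330×9.80665×ln(4.07) = 3236.2×1.4037 ≈ 4543 m/s.
Total Δv = 4761 + 3655 + 4543 = 12959 m/s.

Δv ≈ 13000 m/s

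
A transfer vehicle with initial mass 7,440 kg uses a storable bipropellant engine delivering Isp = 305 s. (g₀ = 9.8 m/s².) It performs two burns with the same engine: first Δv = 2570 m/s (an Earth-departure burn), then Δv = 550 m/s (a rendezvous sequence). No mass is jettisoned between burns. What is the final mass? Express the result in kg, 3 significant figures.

final mass ≈ 2620 kg

v_e = Isp · g₀ = 305 × 9.8 = 2989.0 m/s.
After the first burn: m = 7440 × exp(−2570/2989.0) = 7440 × 0.42324 = 3,148.91 kg.
After the second burn: m = 3,148.91 × exp(−550/2989.0) = 3,148.91 × 0.83193 = 2,619.67 kg.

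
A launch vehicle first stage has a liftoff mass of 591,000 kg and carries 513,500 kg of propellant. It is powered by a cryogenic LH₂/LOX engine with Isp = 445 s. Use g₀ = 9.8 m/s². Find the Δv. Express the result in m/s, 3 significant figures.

v_e = Isp · g₀ = 445 × 9.8 = 4361.0 m/s.
m_f = m₀ − m_prop = 591,000 − 513,500 = 77,500 kg.
From the ideal rocket equation, Δv = v_e · ln(m₀/m_f) = 4361.0 × ln(7.626) = 4361.0 × 2.0315 ≈ 8859.5 m/s.

Δv ≈ 8860 m/s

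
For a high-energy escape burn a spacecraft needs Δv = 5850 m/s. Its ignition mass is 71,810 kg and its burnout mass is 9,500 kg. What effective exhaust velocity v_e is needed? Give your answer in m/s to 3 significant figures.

ln(m₀/m_f) = ln(71810/9500) = ln(7.559) = 2.0227.
Rocket equation: v_e = Δv / ln(m₀/m_f) = 5850 / 2.0227 = 2892.1 m/s.

v_e ≈ 2890 m/s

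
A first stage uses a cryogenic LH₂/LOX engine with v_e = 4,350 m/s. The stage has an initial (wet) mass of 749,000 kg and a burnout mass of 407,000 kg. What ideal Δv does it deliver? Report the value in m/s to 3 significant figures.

Δv ≈ 2650 m/s

Δv = v_e · ln(m₀/m_f) = 4350.0 × ln(1.84) = 4350.0 × 0.6099 ≈ 2653.2 m/s.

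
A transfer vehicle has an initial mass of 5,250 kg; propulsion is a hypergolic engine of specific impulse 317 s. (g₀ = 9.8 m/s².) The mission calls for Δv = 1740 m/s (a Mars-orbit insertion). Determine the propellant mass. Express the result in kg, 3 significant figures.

v_e = Isp · g₀ = 317 × 9.8 = 3106.6 m/s.
Rocket equation: m₀/m_f = exp(Δv / v_e) = exp(1740 / 3106.6) = exp(0.5601) = 1.7508.
m_f = 5,250 / 1.7508 = 2,998.63 kg, so propellant = m₀ − m_f = 5,250 − 2,998.63 = 2,251.37 kg.

propellant mass ≈ 2250 kg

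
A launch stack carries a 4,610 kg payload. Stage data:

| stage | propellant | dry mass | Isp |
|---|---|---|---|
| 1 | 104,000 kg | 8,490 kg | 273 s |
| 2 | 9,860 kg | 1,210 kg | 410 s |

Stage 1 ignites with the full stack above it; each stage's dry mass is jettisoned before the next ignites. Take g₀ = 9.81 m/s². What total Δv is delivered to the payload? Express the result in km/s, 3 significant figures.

Ignition mass of stage 1 = 104,000+8,490 + 9,860+1,210 + 4,610 = 128,170 kg.
Stage 1: m₀ = 128,170 kg, m_f = 128,170 − 104,000 = 24,170 kg; Δv = 273×9.81×ln(5.303) = 2678.1×1.6682 ≈ 4468 m/s.
Stage 2: m₀ = 15,680 kg, m_f = 15,680 − 9,860 = 5,820 kg; Δv = 410×9.81×ln(2.694) = 4022.1×0.9911 ≈ 3986 m/s.
Total Δv = 4468 + 3986 = 8454 m/s.

Δv ≈ 8.45 km/s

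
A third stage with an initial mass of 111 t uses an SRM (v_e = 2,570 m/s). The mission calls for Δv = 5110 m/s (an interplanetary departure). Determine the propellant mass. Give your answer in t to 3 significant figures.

propellant mass ≈ 95.8 t

From the ideal rocket equation, m₀/m_f = exp(Δv / v_e) = exp(5110 / 2570.0) = exp(1.9883) = 7.3033.
m_f = 111 / 7.3033 = 15.1986 t, so propellant = m₀ − m_f = 111 − 15.1986 = 95.8014 t.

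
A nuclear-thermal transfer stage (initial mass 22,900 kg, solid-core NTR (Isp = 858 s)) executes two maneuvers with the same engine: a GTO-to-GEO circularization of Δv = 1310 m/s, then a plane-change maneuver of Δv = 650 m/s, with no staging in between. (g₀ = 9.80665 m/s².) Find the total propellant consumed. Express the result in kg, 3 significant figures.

v_e = Isp · g₀ = 858 × 9.80665 = 8414.1 m/s.
After the first burn: m = 22900 × exp(−1310/8414.1) = 22900 × 0.85582 = 19,598.3 kg.
After the second burn: m = 19,598.3 × exp(−650/8414.1) = 19,598.3 × 0.92566 = 18,141.4 kg.
Total propellant = m₀ − m_final = 22900 − 18,141.4 = 4,758.6 kg.

total propellant consumed ≈ 4760 kg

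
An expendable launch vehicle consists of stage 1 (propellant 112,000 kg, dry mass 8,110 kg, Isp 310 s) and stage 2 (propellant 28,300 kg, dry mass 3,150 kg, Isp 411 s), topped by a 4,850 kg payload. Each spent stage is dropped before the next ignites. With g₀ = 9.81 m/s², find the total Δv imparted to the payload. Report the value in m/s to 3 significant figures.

Ignition mass of stage 1 = 112,000+8,110 + 28,300+3,150 + 4,850 = 156,410 kg.
Stage 1: m₀ = 156,410 kg, m_f = 156,410 − 112,000 = 44,410 kg; Δv = 310×9.81×ln(3.522) = 3041.1×1.2590 ≈ 3829 m/s.
Stage 2: m₀ = 36,300 kg, m_f = 36,300 − 28,300 = 8,000 kg; Δv = 411×9.81×ln(4.537) = 4031.9×1.5124 ≈ 6098 m/s.
Total Δv = 3829 + 6098 = 9927 m/s.

Δv ≈ 9930 m/s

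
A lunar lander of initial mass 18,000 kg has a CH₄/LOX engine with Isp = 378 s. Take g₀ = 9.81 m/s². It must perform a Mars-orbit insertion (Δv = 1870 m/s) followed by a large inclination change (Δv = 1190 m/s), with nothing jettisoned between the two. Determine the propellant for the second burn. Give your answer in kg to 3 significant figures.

propellant for the second burn ≈ 2980 kg

v_e = Isp · g₀ = 378 × 9.81 = 3708.2 m/s.
After the first burn: m = 18000 × exp(−1870/3708.2) = 18000 × 0.60393 = 10,870.7 kg.
After the second burn: m = 10,870.7 × exp(−1190/3708.2) = 10,870.7 × 0.72549 = 7,886.58 kg.
Second-burn propellant = 10,870.7 − 7,886.58 = 2,984.12 kg.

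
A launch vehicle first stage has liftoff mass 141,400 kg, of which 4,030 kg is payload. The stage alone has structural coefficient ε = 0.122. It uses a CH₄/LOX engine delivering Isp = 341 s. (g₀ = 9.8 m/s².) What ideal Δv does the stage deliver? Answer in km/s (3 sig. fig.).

Stage wet mass = m₀ − payload = 141,400 − 4,030 = 137,370 kg.
Stage dry mass = ε × stage wet mass = 0.122 × 137,370 = 16,759.1 kg.
Burnout mass m_f = stage dry + payload = 16,759.1 + 4,030 = 20,789.1 kg.
v_e = Isp · g₀ = 341 × 9.8 = 3341.8 m/s.
By the Tsiolkovsky rocket equation, Δv = v_e · ln(141,400/20,789.1) = 3341.8 × ln(6.802) = 3341.8 × 1.9172 ≈ 6407 m/s.

Δv ≈ 6.41 km/s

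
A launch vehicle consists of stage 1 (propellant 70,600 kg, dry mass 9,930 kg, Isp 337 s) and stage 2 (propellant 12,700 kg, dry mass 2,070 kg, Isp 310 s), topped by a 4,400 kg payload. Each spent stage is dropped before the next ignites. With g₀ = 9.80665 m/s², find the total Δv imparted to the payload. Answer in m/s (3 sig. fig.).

Δv ≈ 7370 m/s

Ignition mass of stage 1 = 70,600+9,930 + 12,700+2,070 + 4,400 = 99,700 kg.
Stage 1: m₀ = 99,700 kg, m_f = 99,700 − 70,600 = 29,100 kg; Δv = 337×9.80665×ln(3.426) = 3304.8×1.2314 ≈ 4070 m/s.
Stage 2: m₀ = 19,170 kg, m_f = 19,170 − 12,700 = 6,470 kg; Δv = 310×9.80665×ln(2.963) = 3040.1×1.0862 ≈ 3302 m/s.
Total Δv = 4070 + 3302 = 7372 m/s.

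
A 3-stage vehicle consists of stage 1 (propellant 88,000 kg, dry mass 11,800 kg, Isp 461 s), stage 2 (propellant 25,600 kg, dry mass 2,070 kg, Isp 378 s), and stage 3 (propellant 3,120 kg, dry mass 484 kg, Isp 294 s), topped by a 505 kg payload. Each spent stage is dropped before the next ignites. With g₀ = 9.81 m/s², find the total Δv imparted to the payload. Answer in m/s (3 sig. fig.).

Δv ≈ 15200 m/s

Ignition mass of stage 1 = 88,000+11,800 + 25,600+2,070 + 3,120+484 + 505 = 131,579 kg.
Stage 1: m₀ = 131,579 kg, m_f = 131,579 − 88,000 = 43,579 kg; Δv = 461×9.81×ln(3.019) = 4522.4×1.1050 ≈ 4997 m/s.
Stage 2: m₀ = 31,779 kg, m_f = 31,779 − 25,600 = 6,179 kg; Δv = 378×9.81×ln(5.143) = 3708.2×1.6376 ≈ 6073 m/s.
Stage 3: m₀ = 4,109 kg, m_f = 4,109 − 3,120 = 989 kg; Δv = 294×9.81×ln(4.155) = 2884.1×1.4242 ≈ 4108 m/s.
Total Δv = 4997 + 6073 + 4108 = 15178 m/s.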